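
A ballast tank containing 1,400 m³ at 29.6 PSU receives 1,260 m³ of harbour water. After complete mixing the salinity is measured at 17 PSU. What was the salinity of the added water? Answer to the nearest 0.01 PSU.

Salt balance: 1,400×29.6 + 1,260×S = 2,660×17
41,440 + 1,260·S = 45,220
S = (45,220 − 41,440) / 1,260 = 3 PSU

3.00 PSU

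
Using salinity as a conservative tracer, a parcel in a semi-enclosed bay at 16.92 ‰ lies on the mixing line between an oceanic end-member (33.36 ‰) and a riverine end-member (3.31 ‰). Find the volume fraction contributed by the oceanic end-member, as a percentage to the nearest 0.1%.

45.3%

Let g be the oceanic fraction. Salt balance per unit volume:
g×33.36 + (1−g)×3.31 = 16.92
g = (16.92 − 3.31) / (33.36 − 3.31) = 13.61/30.05 = 0.4529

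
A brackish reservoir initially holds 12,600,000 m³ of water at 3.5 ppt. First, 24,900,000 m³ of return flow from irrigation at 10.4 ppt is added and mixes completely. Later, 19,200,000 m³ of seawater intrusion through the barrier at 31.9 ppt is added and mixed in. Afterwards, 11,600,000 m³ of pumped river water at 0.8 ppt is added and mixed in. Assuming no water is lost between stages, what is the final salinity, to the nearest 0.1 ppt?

Mass of salt is conserved:
Initial salt = 12,600,000×3.5 = 44,100,000
After stage 1: salt = 44,100,000 + 24,900,000×10.4 = 303,060,000; volume = 37,500,000 m³; S = 8.082 ppt
After stage 2: salt = 303,060,000 + 19,200,000×31.9 = 915,540,000; volume = 56,700,000 m³; S = 16.147 ppt
After stage 3: salt = 915,540,000 + 11,600,000×0.8 = 924,820,000; volume = 68,300,000 m³
S = 924,820,000 / 68,300,000 = 13.5406 ppt

13.5 ppt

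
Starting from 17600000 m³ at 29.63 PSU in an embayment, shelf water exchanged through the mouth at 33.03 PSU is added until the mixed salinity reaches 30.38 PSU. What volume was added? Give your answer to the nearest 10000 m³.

4980000 m³

Salt balance: 17,600,000×29.63 + V×33.03 = (17,600,000+V)×30.38
521,488,000 + 33.03V = 534,688,000 + 30.38V
13,200,000 = 2.65V
V = 4,981,132.08 m³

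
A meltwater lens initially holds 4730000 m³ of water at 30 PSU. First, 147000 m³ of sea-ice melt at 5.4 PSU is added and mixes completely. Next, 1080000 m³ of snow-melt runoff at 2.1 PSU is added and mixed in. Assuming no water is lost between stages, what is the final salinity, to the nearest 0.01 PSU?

24.33 PSU

Conserving salt mass:
Initial salt = 4,730,000×30 = 141,900,000
After stage 1: salt = 141,900,000 + 147,000×5.4 = 142,693,800; volume = 4,877,000 m³; S = 29.259 PSU
After stage 2: salt = 142,693,800 + 1,080,000×2.1 = 144,961,800; volume = 5,957,000 m³
S = 144,961,800 / 5,957,000 = 24.3347 PSU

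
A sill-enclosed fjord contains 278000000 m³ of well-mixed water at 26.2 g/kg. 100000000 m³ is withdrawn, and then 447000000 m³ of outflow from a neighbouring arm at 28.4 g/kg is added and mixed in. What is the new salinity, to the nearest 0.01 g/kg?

27.77 g/kg

Remaining after removal: 178,000,000 m³ at 26.2 g/kg (salt = 4,663,600,000)
After addition: salt = 4,663,600,000 + 447,000,000×28.4 = 17,358,400,000; volume = 625,000,000 m³
S = 17,358,400,000 / 625,000,000 = 27.7734 g/kg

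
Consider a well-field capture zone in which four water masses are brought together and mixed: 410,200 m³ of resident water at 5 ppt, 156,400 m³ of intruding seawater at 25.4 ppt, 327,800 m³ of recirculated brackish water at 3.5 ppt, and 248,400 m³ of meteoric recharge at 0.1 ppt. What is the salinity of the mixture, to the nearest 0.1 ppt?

Salt balance:
salt = 410,200×5 + 156,400×25.4 + 327,800×3.5 + 248,400×0.1 = 2,051,000 + 3,972,560 + 1,147,300 + 24,840 = 7,195,700
volume = 410,200 + 156,400 + 327,800 + 248,400 = 1,142,800 m³
S = 7,195,700 / 1,142,800 = 6.297 ppt

6.3 ppt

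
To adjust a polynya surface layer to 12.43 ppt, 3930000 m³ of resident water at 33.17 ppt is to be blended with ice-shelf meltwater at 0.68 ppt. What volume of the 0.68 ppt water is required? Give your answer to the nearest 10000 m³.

Salt balance: 3,930,000×33.17 + V×0.68 = (3,930,000+V)×12.43
130,358,100 + 0.68V = 48,849,900 + 12.43V
81,508,200 = 11.75V
V = 6,936,868.09 m³

6940000 m³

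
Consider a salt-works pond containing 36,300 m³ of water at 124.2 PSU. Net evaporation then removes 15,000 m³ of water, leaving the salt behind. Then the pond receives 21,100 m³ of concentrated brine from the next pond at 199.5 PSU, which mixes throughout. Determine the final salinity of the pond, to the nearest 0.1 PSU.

205.6 PSU

After evaporation: salt = 36,300×124.2 = 4,508,460; volume = 36,300 − 15,000 = 21,300 m³
After mixing: salt = 4,508,460 + 21,100×199.5 = 8,717,910; volume = 21,300 + 21,100 = 42,400 m³
S = 8,717,910 / 42,400 = 205.6111 PSU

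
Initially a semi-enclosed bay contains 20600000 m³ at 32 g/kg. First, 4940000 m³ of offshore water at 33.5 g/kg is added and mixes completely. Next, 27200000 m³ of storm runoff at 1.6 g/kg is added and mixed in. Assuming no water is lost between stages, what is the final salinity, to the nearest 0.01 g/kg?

16.46 g/kg

Weighted by volume,
Initial salt = 20,600,000×32 = 659,200,000
After stage 1: salt = 659,200,000 + 4,940,000×33.5 = 824,690,000; volume = 25,540,000 m³; S = 32.29 g/kg
After stage 2: salt = 824,690,000 + 27,200,000×1.6 = 868,210,000; volume = 52,740,000 m³
S = 868,210,000 / 52,740,000 = 16.4621 g/kg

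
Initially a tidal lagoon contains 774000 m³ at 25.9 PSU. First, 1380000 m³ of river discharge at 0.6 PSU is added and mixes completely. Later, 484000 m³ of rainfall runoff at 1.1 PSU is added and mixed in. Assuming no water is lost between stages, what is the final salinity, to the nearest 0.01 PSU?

8.11 PSU

By conservation of dissolved salt,
Initial salt = 774,000×25.9 = 20,046,600
After stage 1: salt = 20,046,600 + 1,380,000×0.6 = 20,874,600; volume = 2,154,000 m³; S = 9.691 PSU
After stage 2: salt = 20,874,600 + 484,000×1.1 = 21,407,000; volume = 2,638,000 m³
S = 21,407,000 / 2,638,000 = 8.1149 PSU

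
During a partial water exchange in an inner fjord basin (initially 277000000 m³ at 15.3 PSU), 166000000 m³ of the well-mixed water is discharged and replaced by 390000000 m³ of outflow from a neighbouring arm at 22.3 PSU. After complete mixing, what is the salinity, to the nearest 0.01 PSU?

Remaining after removal: 111,000,000 m³ at 15.3 PSU (salt = 1,698,300,000)
After addition: salt = 1,698,300,000 + 390,000,000×22.3 = 10,395,300,000; volume = 501,000,000 m³
S = 10,395,300,000 / 501,000,000 = 20.7491 PSU

20.75 PSU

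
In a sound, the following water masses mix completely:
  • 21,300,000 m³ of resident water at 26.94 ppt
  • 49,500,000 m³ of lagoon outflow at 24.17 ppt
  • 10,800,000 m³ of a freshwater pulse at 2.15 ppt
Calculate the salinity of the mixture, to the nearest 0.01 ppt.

21.98 ppt

Weighted by volume,
salt = 21,300,000×26.94 + 49,500,000×24.17 + 10,800,000×2.15 = 573,822,000 + 1,196,415,000 + 23,220,000 = 1,793,457,000
volume = 21,300,000 + 49,500,000 + 10,800,000 = 81,600,000 m³
S = 1,793,457,000 / 81,600,000 = 21.9786 ppt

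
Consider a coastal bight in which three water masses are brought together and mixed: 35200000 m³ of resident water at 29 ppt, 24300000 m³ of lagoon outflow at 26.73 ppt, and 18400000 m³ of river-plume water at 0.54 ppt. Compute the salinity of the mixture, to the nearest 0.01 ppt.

21.57 ppt

Total salt / total volume:
salt = 35,200,000×29 + 24,300,000×26.73 + 18,400,000×0.54 = 1,020,800,000 + 649,539,000 + 9,936,000 = 1,680,275,000
volume = 35,200,000 + 24,300,000 + 18,400,000 = 77,900,000 m³
S = 1,680,275,000 / 77,900,000 = 21.5696 ppt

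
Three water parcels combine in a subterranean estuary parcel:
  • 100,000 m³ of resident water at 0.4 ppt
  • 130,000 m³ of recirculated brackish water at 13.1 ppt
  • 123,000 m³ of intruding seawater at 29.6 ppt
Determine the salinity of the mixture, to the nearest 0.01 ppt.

Salt balance:
salt = 100,000×0.4 + 130,000×13.1 + 123,000×29.6 = 40,000 + 1,703,000 + 3,640,800 = 5,383,800
volume = 100,000 + 130,000 + 123,000 = 353,000 m³
S = 5,383,800 / 353,000 = 15.2516 ppt

15.25 ppt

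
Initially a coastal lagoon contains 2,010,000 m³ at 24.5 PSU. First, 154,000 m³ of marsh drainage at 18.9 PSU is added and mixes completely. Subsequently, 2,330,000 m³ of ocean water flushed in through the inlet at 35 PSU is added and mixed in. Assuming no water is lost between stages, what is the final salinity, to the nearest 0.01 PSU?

Conserving salt mass:
Initial salt = 2,010,000×24.5 = 49,245,000
After stage 1: salt = 49,245,000 + 154,000×18.9 = 52,155,600; volume = 2,164,000 m³; S = 24.101 PSU
After stage 2: salt = 52,155,600 + 2,330,000×35 = 133,705,600; volume = 4,494,000 m³
S = 133,705,600 / 4,494,000 = 29.752 PSU

29.75 PSU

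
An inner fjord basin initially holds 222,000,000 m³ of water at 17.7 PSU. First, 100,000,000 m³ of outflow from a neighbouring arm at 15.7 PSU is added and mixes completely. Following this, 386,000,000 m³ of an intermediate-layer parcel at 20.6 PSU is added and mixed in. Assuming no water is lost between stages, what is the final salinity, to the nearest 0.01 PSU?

19.00 PSU

Salt balance:
Initial salt = 222,000,000×17.7 = 3,929,400,000
After stage 1: salt = 3,929,400,000 + 100,000,000×15.7 = 5,499,400,000; volume = 322,000,000 m³; S = 17.079 PSU
After stage 2: salt = 5,499,400,000 + 386,000,000×20.6 = 13,451,000,000; volume = 708,000,000 m³
S = 13,451,000,000 / 708,000,000 = 18.9986 PSU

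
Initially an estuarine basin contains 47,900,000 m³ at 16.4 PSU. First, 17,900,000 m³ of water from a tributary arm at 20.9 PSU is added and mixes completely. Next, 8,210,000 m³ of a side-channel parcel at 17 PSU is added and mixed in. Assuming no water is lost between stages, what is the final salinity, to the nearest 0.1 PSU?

Conserving salt mass:
Initial salt = 47,900,000×16.4 = 785,560,000
After stage 1: salt = 785,560,000 + 17,900,000×20.9 = 1,159,670,000; volume = 65,800,000 m³; S = 17.624 PSU
After stage 2: salt = 1,159,670,000 + 8,210,000×17 = 1,299,240,000; volume = 74,010,000 m³
S = 1,299,240,000 / 74,010,000 = 17.5549 PSU

17.6 PSU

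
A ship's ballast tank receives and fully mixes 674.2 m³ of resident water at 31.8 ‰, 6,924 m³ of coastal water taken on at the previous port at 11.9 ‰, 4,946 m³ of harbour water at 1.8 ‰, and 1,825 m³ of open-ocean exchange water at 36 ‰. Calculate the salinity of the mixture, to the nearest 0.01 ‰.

Salt balance:
salt = 674.2×31.8 + 6,924×11.9 + 4,946×1.8 + 1,825×36 = 21,439.56 + 82,395.6 + 8,902.8 + 65,700 = 178,437.96
volume = 674.2 + 6,924 + 4,946 + 1,825 = 14,369.2 m³
S = 178,437.96 / 14,369.2 = 12.4181 ‰

12.42 ‰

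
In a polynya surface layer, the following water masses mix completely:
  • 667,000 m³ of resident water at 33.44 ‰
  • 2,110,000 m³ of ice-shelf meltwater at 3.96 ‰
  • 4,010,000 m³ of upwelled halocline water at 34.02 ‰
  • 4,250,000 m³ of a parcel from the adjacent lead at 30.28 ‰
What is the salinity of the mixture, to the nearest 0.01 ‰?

26.80 ‰

Mass of salt is conserved:
salt = 667,000×33.44 + 2,110,000×3.96 + 4,010,000×34.02 + 4,250,000×30.28 = 22,304,480 + 8,355,600 + 136,420,200 + 128,690,000 = 295,770,280
volume = 667,000 + 2,110,000 + 4,010,000 + 4,250,000 = 11,037,000 m³
S = 295,770,280 / 11,037,000 = 26.7981 ‰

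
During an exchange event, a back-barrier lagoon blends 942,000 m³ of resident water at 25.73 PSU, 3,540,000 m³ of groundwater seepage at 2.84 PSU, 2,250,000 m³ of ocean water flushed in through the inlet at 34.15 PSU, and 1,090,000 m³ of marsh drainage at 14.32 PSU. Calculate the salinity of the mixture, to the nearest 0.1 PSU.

16.2 PSU

Mass of salt is conserved:
salt = 942,000×25.73 + 3,540,000×2.84 + 2,250,000×34.15 + 1,090,000×14.32 = 24,237,660 + 10,053,600 + 76,837,500 + 15,608,800 = 126,737,560
volume = 942,000 + 3,540,000 + 2,250,000 + 1,090,000 = 7,822,000 m³
S = 126,737,560 / 7,822,000 = 16.203 PSU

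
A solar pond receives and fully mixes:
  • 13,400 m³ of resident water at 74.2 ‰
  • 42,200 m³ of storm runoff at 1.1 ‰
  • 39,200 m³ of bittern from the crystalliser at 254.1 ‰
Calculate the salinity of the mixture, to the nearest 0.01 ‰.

Weighted by volume,
salt = 13,400×74.2 + 42,200×1.1 + 39,200×254.1 = 994,280 + 46,420 + 9,960,720 = 11,001,420
volume = 13,400 + 42,200 + 39,200 = 94,800 m³
S = 11,001,420 / 94,800 = 116.0487 ‰

116.05 ‰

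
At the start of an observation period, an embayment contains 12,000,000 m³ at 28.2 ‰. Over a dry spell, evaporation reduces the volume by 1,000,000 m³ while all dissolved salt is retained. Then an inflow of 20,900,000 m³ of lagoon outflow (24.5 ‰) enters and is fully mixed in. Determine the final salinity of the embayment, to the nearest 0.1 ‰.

26.7 ‰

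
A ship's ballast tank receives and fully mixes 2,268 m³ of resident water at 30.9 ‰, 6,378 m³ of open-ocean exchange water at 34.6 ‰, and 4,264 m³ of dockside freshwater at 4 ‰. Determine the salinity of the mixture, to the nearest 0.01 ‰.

By conservation of dissolved salt,
salt = 2,268×30.9 + 6,378×34.6 + 4,264×4 = 70,081.2 + 220,678.8 + 17,056 = 307,816
volume = 2,268 + 6,378 + 4,264 = 12,910 m³
S = 307,816 / 12,910 = 23.8432 ‰

23.84 ‰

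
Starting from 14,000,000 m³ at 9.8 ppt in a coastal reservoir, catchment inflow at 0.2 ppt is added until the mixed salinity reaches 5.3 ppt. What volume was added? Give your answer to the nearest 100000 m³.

Salt balance: 14,000,000×9.8 + V×0.2 = (14,000,000+V)×5.3
137,200,000 + 0.2V = 74,200,000 + 5.3V
63,000,000 = 5.1V
V = 12,352,941.18 m³

12400000 m³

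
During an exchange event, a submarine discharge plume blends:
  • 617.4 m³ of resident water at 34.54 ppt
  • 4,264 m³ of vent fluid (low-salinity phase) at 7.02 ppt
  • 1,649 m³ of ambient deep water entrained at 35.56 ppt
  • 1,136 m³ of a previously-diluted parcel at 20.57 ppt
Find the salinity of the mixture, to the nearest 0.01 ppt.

Mass of salt is conserved:
salt = 617.4×34.54 + 4,264×7.02 + 1,649×35.56 + 1,136×20.57 = 21,324.996 + 29,933.28 + 58,638.44 + 23,367.52 = 133,264.236
volume = 617.4 + 4,264 + 1,649 + 1,136 = 7,666.4 m³
S = 133,264.236 / 7,666.4 = 17.3829 ppt

17.38 ppt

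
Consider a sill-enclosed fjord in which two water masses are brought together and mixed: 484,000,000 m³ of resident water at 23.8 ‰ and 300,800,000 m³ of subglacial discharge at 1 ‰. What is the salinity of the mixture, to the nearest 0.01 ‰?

Conserving salt mass:
salt = 484,000,000×23.8 + 300,800,000×1 = 11,519,200,000 + 300,800,000 = 11,820,000,000
volume = 484,000,000 + 300,800,000 = 784,800,000 m³
S = 11,820,000,000 / 784,800,000 = 15.0612 ‰

15.06 ‰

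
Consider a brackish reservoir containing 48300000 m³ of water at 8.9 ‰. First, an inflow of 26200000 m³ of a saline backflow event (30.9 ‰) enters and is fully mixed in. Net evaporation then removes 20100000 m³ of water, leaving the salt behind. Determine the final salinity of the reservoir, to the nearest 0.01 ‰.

22.78 ‰

After mixing: salt = 48,300,000×8.9 + 26,200,000×30.9 = 1,239,450,000; volume = 74,500,000 m³
After evaporation: salt unchanged = 1,239,450,000; volume = 74,500,000 − 20,100,000 = 54,400,000 m³
S = 1,239,450,000 / 54,400,000 = 22.784 ‰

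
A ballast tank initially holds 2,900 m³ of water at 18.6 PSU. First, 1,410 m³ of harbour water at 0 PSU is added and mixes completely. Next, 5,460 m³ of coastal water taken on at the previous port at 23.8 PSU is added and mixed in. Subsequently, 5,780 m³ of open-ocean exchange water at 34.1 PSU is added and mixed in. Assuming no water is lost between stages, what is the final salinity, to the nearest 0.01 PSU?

24.50 PSU

Weighted by volume,
Initial salt = 2,900×18.6 = 53,940
After stage 1: salt = 53,940 + 1,410×0 = 53,940; volume = 4,310 m³; S = 12.515 PSU
After stage 2: salt = 53,940 + 5,460×23.8 = 183,888; volume = 9,770 m³; S = 18.822 PSU
After stage 3: salt = 183,888 + 5,780×34.1 = 380,986; volume = 15,550 m³
S = 380,986 / 15,550 = 24.5007 PSU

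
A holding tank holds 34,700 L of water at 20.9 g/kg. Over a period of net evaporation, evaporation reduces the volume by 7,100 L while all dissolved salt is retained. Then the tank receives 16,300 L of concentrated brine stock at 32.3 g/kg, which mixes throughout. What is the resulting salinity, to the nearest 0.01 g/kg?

After evaporation: salt = 34,700×20.9 = 725,230; volume = 34,700 − 7,100 = 27,600 L
After mixing: salt = 725,230 + 16,300×32.3 = 1,251,720; volume = 27,600 + 16,300 = 43,900 L
S = 1,251,720 / 43,900 = 28.513 g/kg

28.51 g/kg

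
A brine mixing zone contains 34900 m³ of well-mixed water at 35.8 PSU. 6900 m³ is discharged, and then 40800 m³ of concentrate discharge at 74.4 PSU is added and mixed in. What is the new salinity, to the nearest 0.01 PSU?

58.69 PSU

Remaining after removal: 28,000 m³ at 35.8 PSU (salt = 1,002,400)
After addition: salt = 1,002,400 + 40,800×74.4 = 4,037,920; volume = 68,800 m³
S = 4,037,920 / 68,800 = 58.6907 PSU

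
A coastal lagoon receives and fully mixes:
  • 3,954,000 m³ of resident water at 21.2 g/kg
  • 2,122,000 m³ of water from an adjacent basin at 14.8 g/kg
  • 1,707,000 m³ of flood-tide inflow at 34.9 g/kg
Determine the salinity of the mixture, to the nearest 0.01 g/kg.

22.46 g/kg

By conservation of dissolved salt,
salt = 3,954,000×21.2 + 2,122,000×14.8 + 1,707,000×34.9 = 83,824,800 + 31,405,600 + 59,574,300 = 174,804,700
volume = 3,954,000 + 2,122,000 + 1,707,000 = 7,783,000 m³
S = 174,804,700 / 7,783,000 = 22.4598 g/kg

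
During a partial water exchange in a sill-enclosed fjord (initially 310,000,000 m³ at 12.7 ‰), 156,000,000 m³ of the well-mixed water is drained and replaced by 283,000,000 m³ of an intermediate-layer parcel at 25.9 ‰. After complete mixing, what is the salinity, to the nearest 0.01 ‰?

Remaining after removal: 154,000,000 m³ at 12.7 ‰ (salt = 1,955,800,000)
After addition: salt = 1,955,800,000 + 283,000,000×25.9 = 9,285,500,000; volume = 437,000,000 m³
S = 9,285,500,000 / 437,000,000 = 21.2483 ‰

21.25 ‰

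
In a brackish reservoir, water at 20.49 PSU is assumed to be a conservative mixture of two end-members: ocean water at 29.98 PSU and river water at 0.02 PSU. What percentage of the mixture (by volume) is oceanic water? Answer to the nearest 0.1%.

Let g be the oceanic fraction. Salt balance per unit volume:
g×29.98 + (1−g)×0.02 = 20.49
g = (20.49 − 0.02) / (29.98 − 0.02) = 20.47/29.96 = 0.6832

68.3%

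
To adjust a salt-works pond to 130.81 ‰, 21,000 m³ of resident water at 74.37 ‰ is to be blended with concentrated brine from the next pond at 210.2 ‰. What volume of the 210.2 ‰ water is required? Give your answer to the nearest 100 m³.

Salt balance: 21,000×74.37 + V×210.2 = (21,000+V)×130.81
1,561,770 + 210.2V = 2,747,010 + 130.81V
1,185,240 = 79.39V
V = 14,929.34 m³

14900 m³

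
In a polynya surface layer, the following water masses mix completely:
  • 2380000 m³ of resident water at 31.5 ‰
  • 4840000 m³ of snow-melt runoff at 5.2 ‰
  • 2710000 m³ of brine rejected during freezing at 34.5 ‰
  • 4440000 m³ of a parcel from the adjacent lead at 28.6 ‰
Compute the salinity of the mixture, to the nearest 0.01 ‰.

Salt balance:
salt = 2,380,000×31.5 + 4,840,000×5.2 + 2,710,000×34.5 + 4,440,000×28.6 = 74,970,000 + 25,168,000 + 93,495,000 + 126,984,000 = 320,617,000
volume = 2,380,000 + 4,840,000 + 2,710,000 + 4,440,000 = 14,370,000 m³
S = 320,617,000 / 14,370,000 = 22.3116 ‰

22.31 ‰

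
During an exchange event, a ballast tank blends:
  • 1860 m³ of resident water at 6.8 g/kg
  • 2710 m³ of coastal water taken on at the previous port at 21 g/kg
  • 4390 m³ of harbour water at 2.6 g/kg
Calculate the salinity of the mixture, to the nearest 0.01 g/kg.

Weighted by volume,
salt = 1,860×6.8 + 2,710×21 + 4,390×2.6 = 12,648 + 56,910 + 11,414 = 80,972
volume = 1,860 + 2,710 + 4,390 = 8,960 m³
S = 80,972 / 8,960 = 9.0371 g/kg

9.04 g/kg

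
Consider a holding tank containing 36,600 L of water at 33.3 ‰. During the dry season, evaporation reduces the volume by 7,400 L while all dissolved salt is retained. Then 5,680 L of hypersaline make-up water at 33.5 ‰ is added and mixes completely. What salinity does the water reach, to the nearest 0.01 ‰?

After evaporation: salt = 36,600×33.3 = 1,218,780; volume = 36,600 − 7,400 = 29,200 L
After mixing: salt = 1,218,780 + 5,680×33.5 = 1,409,060; volume = 29,200 + 5,680 = 34,880 L
S = 1,409,060 / 34,880 = 40.3974 ‰

40.40 ‰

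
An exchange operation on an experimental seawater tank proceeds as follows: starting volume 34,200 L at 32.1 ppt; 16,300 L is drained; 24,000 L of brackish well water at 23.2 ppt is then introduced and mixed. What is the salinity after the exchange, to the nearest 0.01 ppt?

27.00 ppt

Remaining after removal: 17,900 L at 32.1 ppt (salt = 574,590)
After addition: salt = 574,590 + 24,000×23.2 = 1,131,390; volume = 41,900 L
S = 1,131,390 / 41,900 = 27.0021 ppt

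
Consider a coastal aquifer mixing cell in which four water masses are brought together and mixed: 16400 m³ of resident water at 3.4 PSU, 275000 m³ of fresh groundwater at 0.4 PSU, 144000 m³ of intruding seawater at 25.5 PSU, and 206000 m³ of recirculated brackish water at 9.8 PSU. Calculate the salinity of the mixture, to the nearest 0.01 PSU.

9.13 PSU

Total salt / total volume:
salt = 16,400×3.4 + 275,000×0.4 + 144,000×25.5 + 206,000×9.8 = 55,760 + 110,000 + 3,672,000 + 2,018,800 = 5,856,560
volume = 16,400 + 275,000 + 144,000 + 206,000 = 641,400 m³
S = 5,856,560 / 641,400 = 9.1309 PSU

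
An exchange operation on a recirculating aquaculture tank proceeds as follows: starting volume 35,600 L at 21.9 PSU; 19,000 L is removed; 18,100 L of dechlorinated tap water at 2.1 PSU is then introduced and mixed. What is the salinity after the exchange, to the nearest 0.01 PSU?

11.57 PSU

Remaining after removal: 16,600 L at 21.9 PSU (salt = 363,540)
After addition: salt = 363,540 + 18,100×2.1 = 401,550; volume = 34,700 L
S = 401,550 / 34,700 = 11.572 PSU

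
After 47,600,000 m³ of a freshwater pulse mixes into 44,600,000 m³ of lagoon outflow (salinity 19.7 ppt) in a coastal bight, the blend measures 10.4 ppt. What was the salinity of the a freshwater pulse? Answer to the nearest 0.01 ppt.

Salt balance: 44,600,000×19.7 + 47,600,000×S = 92,200,000×10.4
878,620,000 + 47,600,000·S = 958,880,000
S = (958,880,000 − 878,620,000) / 47,600,000 = 1.6861 ppt

1.69 ppt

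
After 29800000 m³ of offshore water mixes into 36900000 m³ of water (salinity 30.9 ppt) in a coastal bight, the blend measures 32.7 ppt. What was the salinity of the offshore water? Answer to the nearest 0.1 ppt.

Salt balance: 36,900,000×30.9 + 29,800,000×S = 66,700,000×32.7
1,140,210,000 + 29,800,000·S = 2,181,090,000
S = (2,181,090,000 − 1,140,210,000) / 29,800,000 = 34.9289 ppt

34.9 ppt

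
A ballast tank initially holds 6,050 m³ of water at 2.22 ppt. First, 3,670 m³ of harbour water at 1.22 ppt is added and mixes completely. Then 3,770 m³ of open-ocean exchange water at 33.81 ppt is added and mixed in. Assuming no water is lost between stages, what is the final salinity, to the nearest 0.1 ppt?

Mass of salt is conserved:
Initial salt = 6,050×2.22 = 13,431
After stage 1: salt = 13,431 + 3,670×1.22 = 17,908.4; volume = 9,720 m³; S = 1.842 ppt
After stage 2: salt = 17,908.4 + 3,770×33.81 = 145,372.1; volume = 13,490 m³
S = 145,372.1 / 13,490 = 10.7763 ppt

10.8 ppt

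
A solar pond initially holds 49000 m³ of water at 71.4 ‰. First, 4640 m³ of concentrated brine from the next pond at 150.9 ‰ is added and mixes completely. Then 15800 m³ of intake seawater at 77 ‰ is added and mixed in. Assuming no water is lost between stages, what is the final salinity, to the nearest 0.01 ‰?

77.99 ‰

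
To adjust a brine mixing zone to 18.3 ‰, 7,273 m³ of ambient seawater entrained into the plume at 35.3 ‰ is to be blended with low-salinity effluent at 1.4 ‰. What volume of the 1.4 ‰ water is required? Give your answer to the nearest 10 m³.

7320 m³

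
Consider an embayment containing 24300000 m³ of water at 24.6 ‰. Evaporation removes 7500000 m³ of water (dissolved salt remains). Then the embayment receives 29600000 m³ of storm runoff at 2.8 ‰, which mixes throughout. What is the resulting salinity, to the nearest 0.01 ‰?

After evaporation: salt = 24,300,000×24.6 = 597,780,000; volume = 24,300,000 − 7,500,000 = 16,800,000 m³
After mixing: salt = 597,780,000 + 29,600,000×2.8 = 680,660,000; volume = 16,800,000 + 29,600,000 = 46,400,000 m³
S = 680,660,000 / 46,400,000 = 14.6694 ‰

14.67 ‰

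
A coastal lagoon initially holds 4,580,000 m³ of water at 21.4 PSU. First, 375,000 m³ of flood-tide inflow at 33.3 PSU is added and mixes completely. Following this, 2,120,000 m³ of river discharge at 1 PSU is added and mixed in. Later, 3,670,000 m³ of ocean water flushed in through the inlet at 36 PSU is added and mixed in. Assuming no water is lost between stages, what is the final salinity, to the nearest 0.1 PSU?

By conservation of dissolved salt,
Initial salt = 4,580,000×21.4 = 98,012,000
After stage 1: salt = 98,012,000 + 375,000×33.3 = 110,499,500; volume = 4,955,000 m³; S = 22.301 PSU
After stage 2: salt = 110,499,500 + 2,120,000×1 = 112,619,500; volume = 7,075,000 m³; S = 15.918 PSU
After stage 3: salt = 112,619,500 + 3,670,000×36 = 244,739,500; volume = 10,745,000 m³
S = 244,739,500 / 10,745,000 = 22.7771 PSU

22.8 PSU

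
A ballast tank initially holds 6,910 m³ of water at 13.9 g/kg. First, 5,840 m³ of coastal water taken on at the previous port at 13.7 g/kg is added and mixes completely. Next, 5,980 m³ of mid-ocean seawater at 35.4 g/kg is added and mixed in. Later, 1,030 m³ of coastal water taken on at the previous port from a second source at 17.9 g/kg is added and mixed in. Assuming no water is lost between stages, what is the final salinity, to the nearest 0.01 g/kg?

20.56 g/kg

Salt balance:
Initial salt = 6,910×13.9 = 96,049
After stage 1: salt = 96,049 + 5,840×13.7 = 176,057; volume = 12,750 m³; S = 13.808 g/kg
After stage 2: salt = 176,057 + 5,980×35.4 = 387,749; volume = 18,730 m³; S = 20.702 g/kg
After stage 3: salt = 387,749 + 1,030×17.9 = 406,186; volume = 19,760 m³
S = 406,186 / 19,760 = 20.556 g/kg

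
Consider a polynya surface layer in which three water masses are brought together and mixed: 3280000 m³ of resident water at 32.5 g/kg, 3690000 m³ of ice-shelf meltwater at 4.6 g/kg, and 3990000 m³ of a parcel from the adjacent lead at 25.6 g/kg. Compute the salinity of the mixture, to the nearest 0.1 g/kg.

Total salt / total volume:
salt = 3,280,000×32.5 + 3,690,000×4.6 + 3,990,000×25.6 = 106,600,000 + 16,974,000 + 102,144,000 = 225,718,000
volume = 3,280,000 + 3,690,000 + 3,990,000 = 10,960,000 m³
S = 225,718,000 / 10,960,000 = 20.595 g/kg

20.6 g/kg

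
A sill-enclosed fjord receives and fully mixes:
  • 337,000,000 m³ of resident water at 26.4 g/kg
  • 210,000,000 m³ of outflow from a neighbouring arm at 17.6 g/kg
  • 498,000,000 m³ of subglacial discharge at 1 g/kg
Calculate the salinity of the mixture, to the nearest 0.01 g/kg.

Salt balance:
salt = 337,000,000×26.4 + 210,000,000×17.6 + 498,000,000×1 = 8,896,800,000 + 3,696,000,000 + 498,000,000 = 13,090,800,000
volume = 337,000,000 + 210,000,000 + 498,000,000 = 1,045,000,000 m³
S = 13,090,800,000 / 1,045,000,000 = 12.5271 g/kg

12.53 g/kg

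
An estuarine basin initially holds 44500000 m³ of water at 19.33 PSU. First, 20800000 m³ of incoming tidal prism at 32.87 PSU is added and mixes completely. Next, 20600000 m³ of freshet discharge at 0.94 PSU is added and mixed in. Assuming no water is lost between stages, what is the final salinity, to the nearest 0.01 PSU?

18.20 PSU

By conservation of dissolved salt,
Initial salt = 44,500,000×19.33 = 860,185,000
After stage 1: salt = 860,185,000 + 20,800,000×32.87 = 1,543,881,000; volume = 65,300,000 m³; S = 23.643 PSU
After stage 2: salt = 1,543,881,000 + 20,600,000×0.94 = 1,563,245,000; volume = 85,900,000 m³
S = 1,563,245,000 / 85,900,000 = 18.1984 PSU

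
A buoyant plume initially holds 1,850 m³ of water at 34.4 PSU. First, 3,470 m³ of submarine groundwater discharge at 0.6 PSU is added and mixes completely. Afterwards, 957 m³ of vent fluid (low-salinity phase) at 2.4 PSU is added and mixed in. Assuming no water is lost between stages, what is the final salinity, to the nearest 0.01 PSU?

Salt balance:
Initial salt = 1,850×34.4 = 63,640
After stage 1: salt = 63,640 + 3,470×0.6 = 65,722; volume = 5,320 m³; S = 12.354 PSU
After stage 2: salt = 65,722 + 957×2.4 = 68,018.8; volume = 6,277 m³
S = 68,018.8 / 6,277 = 10.8362 PSU

10.84 PSU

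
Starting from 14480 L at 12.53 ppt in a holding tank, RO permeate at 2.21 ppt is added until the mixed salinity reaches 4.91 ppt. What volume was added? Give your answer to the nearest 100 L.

Salt balance: 14,480×12.53 + V×2.21 = (14,480+V)×4.91
181,434.4 + 2.21V = 71,096.8 + 4.91V
110,337.6 = 2.7V
V = 40,865.78 L

40900 L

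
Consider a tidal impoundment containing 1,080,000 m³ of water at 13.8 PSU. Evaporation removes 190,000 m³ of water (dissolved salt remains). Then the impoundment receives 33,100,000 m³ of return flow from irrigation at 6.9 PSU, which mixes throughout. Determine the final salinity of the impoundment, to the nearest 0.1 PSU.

After evaporation: salt = 1,080,000×13.8 = 14,904,000; volume = 1,080,000 − 190,000 = 890,000 m³
After mixing: salt = 14,904,000 + 33,100,000×6.9 = 243,294,000; volume = 890,000 + 33,100,000 = 33,990,000 m³
S = 243,294,000 / 33,990,000 = 7.1578 PSU

7.2 PSU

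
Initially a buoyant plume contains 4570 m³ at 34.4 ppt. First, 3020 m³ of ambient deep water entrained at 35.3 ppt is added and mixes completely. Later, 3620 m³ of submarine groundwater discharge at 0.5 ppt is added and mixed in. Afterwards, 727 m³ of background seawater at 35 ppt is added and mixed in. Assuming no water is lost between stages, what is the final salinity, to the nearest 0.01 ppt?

Conserving salt mass:
Initial salt = 4,570×34.4 = 157,208
After stage 1: salt = 157,208 + 3,020×35.3 = 263,814; volume = 7,590 m³; S = 34.758 ppt
After stage 2: salt = 263,814 + 3,620×0.5 = 265,624; volume = 11,210 m³; S = 23.695 ppt
After stage 3: salt = 265,624 + 727×35 = 291,069; volume = 11,937 m³
S = 291,069 / 11,937 = 24.3838 ppt

24.38 ppt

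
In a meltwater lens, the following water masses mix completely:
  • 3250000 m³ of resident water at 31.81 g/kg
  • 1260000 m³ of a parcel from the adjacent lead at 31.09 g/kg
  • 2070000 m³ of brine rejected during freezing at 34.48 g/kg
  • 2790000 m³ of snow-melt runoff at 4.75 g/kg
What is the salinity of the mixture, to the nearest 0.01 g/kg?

24.25 g/kg

Weighted by volume,
salt = 3,250,000×31.81 + 1,260,000×31.09 + 2,070,000×34.48 + 2,790,000×4.75 = 103,382,500 + 39,173,400 + 71,373,600 + 13,252,500 = 227,182,000
volume = 3,250,000 + 1,260,000 + 2,070,000 + 2,790,000 = 9,370,000 m³
S = 227,182,000 / 9,370,000 = 24.2457 g/kg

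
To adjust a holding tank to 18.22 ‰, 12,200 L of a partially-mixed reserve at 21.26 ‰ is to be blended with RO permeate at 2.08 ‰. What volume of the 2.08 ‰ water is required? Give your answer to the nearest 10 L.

Salt balance: 12,200×21.26 + V×2.08 = (12,200+V)×18.22
259,372 + 2.08V = 222,284 + 18.22V
37,088 = 16.14V
V = 2,297.89 L

2300 L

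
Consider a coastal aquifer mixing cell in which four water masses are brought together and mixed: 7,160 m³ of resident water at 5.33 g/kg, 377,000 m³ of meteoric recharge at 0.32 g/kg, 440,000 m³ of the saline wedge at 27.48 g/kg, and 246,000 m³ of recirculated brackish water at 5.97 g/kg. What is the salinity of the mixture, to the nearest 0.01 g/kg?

12.82 g/kg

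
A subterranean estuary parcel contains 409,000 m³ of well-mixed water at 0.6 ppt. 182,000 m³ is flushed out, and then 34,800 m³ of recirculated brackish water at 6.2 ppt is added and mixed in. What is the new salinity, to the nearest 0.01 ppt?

Remaining after removal: 227,000 m³ at 0.6 ppt (salt = 136,200)
After addition: salt = 136,200 + 34,800×6.2 = 351,960; volume = 261,800 m³
S = 351,960 / 261,800 = 1.3444 ppt

1.34 ppt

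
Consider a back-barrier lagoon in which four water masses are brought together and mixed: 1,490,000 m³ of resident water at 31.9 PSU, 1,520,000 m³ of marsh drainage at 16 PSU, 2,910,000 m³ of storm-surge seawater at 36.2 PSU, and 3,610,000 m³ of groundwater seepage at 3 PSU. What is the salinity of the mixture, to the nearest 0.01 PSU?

19.73 PSU

Total salt / total volume:
salt = 1,490,000×31.9 + 1,520,000×16 + 2,910,000×36.2 + 3,610,000×3 = 47,531,000 + 24,320,000 + 105,342,000 + 10,830,000 = 188,023,000
volume = 1,490,000 + 1,520,000 + 2,910,000 + 3,610,000 = 9,530,000 m³
S = 188,023,000 / 9,530,000 = 19.7296 PSU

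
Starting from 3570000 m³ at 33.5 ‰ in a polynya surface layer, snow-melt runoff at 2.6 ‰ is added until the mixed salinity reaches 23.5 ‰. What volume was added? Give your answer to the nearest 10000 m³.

1710000 m³

Salt balance: 3,570,000×33.5 + V×2.6 = (3,570,000+V)×23.5
119,595,000 + 2.6V = 83,895,000 + 23.5V
35,700,000 = 20.9V
V = 1,708,133.97 m³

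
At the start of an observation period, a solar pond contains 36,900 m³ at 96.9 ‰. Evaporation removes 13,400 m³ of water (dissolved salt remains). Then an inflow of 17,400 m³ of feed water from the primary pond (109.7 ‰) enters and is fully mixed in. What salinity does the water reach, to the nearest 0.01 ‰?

After evaporation: salt = 36,900×96.9 = 3,575,610; volume = 36,900 − 13,400 = 23,500 m³
After mixing: salt = 3,575,610 + 17,400×109.7 = 5,484,390; volume = 23,500 + 17,400 = 40,900 m³
S = 5,484,390 / 40,900 = 134.0927 ‰

134.09 ‰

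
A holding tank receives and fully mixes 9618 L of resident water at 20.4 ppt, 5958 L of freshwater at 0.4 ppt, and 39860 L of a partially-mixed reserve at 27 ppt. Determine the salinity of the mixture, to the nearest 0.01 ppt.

23.00 ppt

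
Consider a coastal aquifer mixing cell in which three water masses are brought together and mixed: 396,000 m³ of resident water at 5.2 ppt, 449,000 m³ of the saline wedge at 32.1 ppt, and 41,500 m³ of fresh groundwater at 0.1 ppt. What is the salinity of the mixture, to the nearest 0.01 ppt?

Weighted by volume,
salt = 396,000×5.2 + 449,000×32.1 + 41,500×0.1 = 2,059,200 + 14,412,900 + 4,150 = 16,476,250
volume = 396,000 + 449,000 + 41,500 = 886,500 m³
S = 16,476,250 / 886,500 = 18.5857 ppt

18.59 ppt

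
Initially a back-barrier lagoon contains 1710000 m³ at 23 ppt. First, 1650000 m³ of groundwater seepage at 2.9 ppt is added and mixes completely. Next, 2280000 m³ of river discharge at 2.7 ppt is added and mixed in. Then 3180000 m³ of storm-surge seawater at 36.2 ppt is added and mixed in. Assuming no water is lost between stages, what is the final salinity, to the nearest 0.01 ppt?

Mass of salt is conserved:
Initial salt = 1,710,000×23 = 39,330,000
After stage 1: salt = 39,330,000 + 1,650,000×2.9 = 44,115,000; volume = 3,360,000 m³; S = 13.129 ppt
After stage 2: salt = 44,115,000 + 2,280,000×2.7 = 50,271,000; volume = 5,640,000 m³; S = 8.913 ppt
After stage 3: salt = 50,271,000 + 3,180,000×36.2 = 165,387,000; volume = 8,820,000 m³
S = 165,387,000 / 8,820,000 = 18.7514 ppt

18.75 ppt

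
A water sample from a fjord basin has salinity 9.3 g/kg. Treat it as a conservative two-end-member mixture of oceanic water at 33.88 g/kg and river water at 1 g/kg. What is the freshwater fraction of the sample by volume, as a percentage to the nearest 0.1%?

74.8%

Let f be the freshwater fraction. Salt balance per unit volume:
f×1 + (1−f)×33.88 = 9.3
f = (33.88 − 9.3) / (33.88 − 1) = 24.58/32.88 = 0.7476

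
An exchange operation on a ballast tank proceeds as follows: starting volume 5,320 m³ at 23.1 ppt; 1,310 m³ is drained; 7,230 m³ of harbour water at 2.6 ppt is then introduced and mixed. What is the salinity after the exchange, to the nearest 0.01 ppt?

Remaining after removal: 4,010 m³ at 23.1 ppt (salt = 92,631)
After addition: salt = 92,631 + 7,230×2.6 = 111,429; volume = 11,240 m³
S = 111,429 / 11,240 = 9.9136 ppt

9.91 ppt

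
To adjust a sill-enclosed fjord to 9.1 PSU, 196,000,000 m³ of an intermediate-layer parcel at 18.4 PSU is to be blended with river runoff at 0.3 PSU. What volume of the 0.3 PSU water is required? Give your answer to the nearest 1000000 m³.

207000000 m³

Salt balance: 196,000,000×18.4 + V×0.3 = (196,000,000+V)×9.1
3,606,400,000 + 0.3V = 1,783,600,000 + 9.1V
1,822,800,000 = 8.8V
V = 207,136,363.64 m³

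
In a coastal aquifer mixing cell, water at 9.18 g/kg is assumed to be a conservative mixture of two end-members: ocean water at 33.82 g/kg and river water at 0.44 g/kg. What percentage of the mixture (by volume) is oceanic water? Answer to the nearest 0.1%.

26.2%

Let g be the oceanic fraction. Salt balance per unit volume:
g×33.82 + (1−g)×0.44 = 9.18
g = (9.18 − 0.44) / (33.82 − 0.44) = 8.74/33.38 = 0.2618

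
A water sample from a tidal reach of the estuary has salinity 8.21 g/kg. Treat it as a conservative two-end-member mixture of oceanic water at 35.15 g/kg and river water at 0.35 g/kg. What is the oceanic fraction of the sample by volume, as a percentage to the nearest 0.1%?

Let g be the oceanic fraction. Salt balance per unit volume:
g×35.15 + (1−g)×0.35 = 8.21
g = (8.21 − 0.35) / (35.15 − 0.35) = 7.86/34.8 = 0.2259

22.6%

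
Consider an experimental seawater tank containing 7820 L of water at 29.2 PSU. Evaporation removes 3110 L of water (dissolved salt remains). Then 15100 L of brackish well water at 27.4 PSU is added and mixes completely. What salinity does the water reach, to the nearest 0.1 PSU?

After evaporation: salt = 7,820×29.2 = 228,344; volume = 7,820 − 3,110 = 4,710 L
After mixing: salt = 228,344 + 15,100×27.4 = 642,084; volume = 4,710 + 15,100 = 19,810 L
S = 642,084 / 19,810 = 32.4121 PSU

32.4 PSU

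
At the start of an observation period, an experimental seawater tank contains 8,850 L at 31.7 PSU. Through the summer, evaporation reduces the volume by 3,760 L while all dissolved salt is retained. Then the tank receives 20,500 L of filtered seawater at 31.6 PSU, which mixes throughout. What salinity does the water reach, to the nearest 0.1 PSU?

After evaporation: salt = 8,850×31.7 = 280,545; volume = 8,850 − 3,760 = 5,090 L
After mixing: salt = 280,545 + 20,500×31.6 = 928,345; volume = 5,090 + 20,500 = 25,590 L
S = 928,345 / 25,590 = 36.2776 PSU

36.3 PSU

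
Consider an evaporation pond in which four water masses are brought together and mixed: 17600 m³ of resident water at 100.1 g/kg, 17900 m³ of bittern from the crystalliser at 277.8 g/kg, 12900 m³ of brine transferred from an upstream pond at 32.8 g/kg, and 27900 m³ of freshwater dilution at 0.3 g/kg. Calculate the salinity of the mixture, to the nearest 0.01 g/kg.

93.92 g/kg

Mass of salt is conserved:
salt = 17,600×100.1 + 17,900×277.8 + 12,900×32.8 + 27,900×0.3 = 1,761,760 + 4,972,620 + 423,120 + 8,370 = 7,165,870
volume = 17,600 + 17,900 + 12,900 + 27,900 = 76,300 m³
S = 7,165,870 / 76,300 = 93.917 g/kg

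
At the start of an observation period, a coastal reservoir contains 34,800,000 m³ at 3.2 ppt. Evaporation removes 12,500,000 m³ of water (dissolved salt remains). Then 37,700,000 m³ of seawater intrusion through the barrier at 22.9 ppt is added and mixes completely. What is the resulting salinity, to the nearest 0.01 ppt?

After evaporation: salt = 34,800,000×3.2 = 111,360,000; volume = 34,800,000 − 12,500,000 = 22,300,000 m³
After mixing: salt = 111,360,000 + 37,700,000×22.9 = 974,690,000; volume = 22,300,000 + 37,700,000 = 60,000,000 m³
S = 974,690,000 / 60,000,000 = 16.2448 ppt

16.24 ppt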